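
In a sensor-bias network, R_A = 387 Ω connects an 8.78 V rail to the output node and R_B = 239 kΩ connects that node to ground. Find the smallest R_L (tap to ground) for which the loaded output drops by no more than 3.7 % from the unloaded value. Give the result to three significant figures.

R_L(min) ≈ 10.1 kΩ

Output resistance R_th = R_A‖R_B = (387 × 239000)/239400 = 386.4 Ω.
The fractional drop is R_th/(R_th + R_L); requiring this ≤ 0.0370 gives R_L ≥ R_th(1/0.0370 − 1) = 386.4 × 26.03 = 10.1 kΩ.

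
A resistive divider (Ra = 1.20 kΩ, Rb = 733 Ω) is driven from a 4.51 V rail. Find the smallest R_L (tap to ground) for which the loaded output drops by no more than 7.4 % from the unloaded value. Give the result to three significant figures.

Output resistance R_th = Ra‖Rb = (1200 × 733)/1933 = 455.0 Ω.
The fractional drop is R_th/(R_th + R_L); requiring this ≤ 0.0740 gives R_L ≥ R_th(1/0.0740 − 1) = 455.0 × 12.51 = 5.69 kΩ.

R_L(min) ≈ 5.69 kΩ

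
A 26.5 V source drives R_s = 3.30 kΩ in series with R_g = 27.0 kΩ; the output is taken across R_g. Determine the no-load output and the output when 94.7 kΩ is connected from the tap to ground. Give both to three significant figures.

Unloaded: 23.6 V; loaded: 22.9 V

Open-circuit: V = 26.5 × 27.0/(3.30 + 27.0) = 23.6 V.
With the load, R_g becomes R_g‖R_L = 21.01 kΩ, so V = 26.5 × 21.01/24.31 = 22.9 V.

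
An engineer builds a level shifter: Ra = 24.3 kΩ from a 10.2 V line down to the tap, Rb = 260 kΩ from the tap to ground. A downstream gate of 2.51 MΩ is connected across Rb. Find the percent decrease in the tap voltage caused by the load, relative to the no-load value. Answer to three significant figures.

0.878 %

The divider's output (Thévenin) resistance is Ra‖Rb = 22.22 kΩ.
Fractional drop under load = R_th/(R_th + R_L) = 22.22 / (22.22 + 2510) = 0.008776.
So the output falls by 0.878 %.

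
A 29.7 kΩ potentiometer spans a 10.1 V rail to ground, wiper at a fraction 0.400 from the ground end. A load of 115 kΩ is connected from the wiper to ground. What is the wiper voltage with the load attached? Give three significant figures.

The wiper splits the pot into (1−α)R = 17.82 kΩ above and αR = 11.88 kΩ below.
Lower section ‖ load = 10.77 kΩ.
V_wiper = 10.1 × 10.77/(17.82 + 10.77) = 3.80 V.

V ≈ 3.80 V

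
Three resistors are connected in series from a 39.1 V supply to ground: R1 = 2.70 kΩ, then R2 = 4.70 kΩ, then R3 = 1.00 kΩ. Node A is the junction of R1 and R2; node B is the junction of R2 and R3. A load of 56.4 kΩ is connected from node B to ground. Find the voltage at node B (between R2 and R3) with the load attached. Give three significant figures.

V ≈ 4.58 V

At node B, R3 is in parallel with the load: R3‖R_L = 0.9826 kΩ.
Below node A the resistance is R2 + (R3‖R_L) = 5.683 kΩ, so V_A = 39.1 × 5.683/8.383 = 26.51 V.
Then V_B = V_A × (R3‖R_L)/(R2 + R3‖R_L) = 26.51 × 0.9826/5.683 = 4.58 V.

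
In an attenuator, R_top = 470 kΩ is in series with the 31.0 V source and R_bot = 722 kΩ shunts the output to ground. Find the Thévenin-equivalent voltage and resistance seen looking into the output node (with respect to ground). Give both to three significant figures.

V_th = 18.8 V, R_th = 285 kΩ

V_th is the open-circuit tap voltage: 31.0 × 722/(470 + 722) = 18.8 V.
With the supply zeroed, R_top and R_bot appear in parallel from the tap: R_th = R_top‖R_bot = (470 × 722)/1192 = 285 kΩ.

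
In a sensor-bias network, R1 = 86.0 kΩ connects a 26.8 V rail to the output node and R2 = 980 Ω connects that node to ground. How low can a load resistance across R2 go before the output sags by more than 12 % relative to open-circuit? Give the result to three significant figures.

Output resistance R_th = R1‖R2 = (86000 × 980)/86980 = 969.0 Ω.
The fractional drop is R_th/(R_th + R_L); requiring this ≤ 0.120 gives R_L ≥ R_th(1/0.120 − 1) = 969.0 × 7.333 = 7.11 kΩ.

R_L(min) ≈ 7.11 kΩ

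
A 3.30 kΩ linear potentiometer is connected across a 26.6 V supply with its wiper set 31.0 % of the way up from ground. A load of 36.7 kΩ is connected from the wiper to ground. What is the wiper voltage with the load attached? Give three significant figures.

The wiper splits the pot into (1−α)R = 2.277 kΩ above and αR = 1.023 kΩ below.
Lower section ‖ load = 0.9953 kΩ.
V_wiper = 26.6 × 0.9953/(2.277 + 0.9953) = 8.09 V.

V ≈ 8.09 V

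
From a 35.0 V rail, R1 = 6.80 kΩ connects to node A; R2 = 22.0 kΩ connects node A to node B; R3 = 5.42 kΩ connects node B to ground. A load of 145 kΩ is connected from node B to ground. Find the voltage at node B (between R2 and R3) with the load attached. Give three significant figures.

At node B, R3 is in parallel with the load: R3‖R_L = 5.225 kΩ.
Below node A the resistance is R2 + (R3‖R_L) = 27.22 kΩ, so V_A = 35.0 × 27.22/34.02 = 28.01 V.
Then V_B = V_A × (R3‖R_L)/(R2 + R3‖R_L) = 28.01 × 5.225/27.22 = 5.37 V.

V ≈ 5.37 V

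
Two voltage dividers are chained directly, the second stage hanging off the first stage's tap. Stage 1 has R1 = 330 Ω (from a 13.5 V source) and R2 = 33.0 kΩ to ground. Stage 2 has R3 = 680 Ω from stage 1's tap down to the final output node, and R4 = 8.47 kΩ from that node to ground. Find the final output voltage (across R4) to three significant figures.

Stage 2 presents R3+R4 = 9150 Ω as a load on stage 1's tap.
Stage 1's lower leg becomes R2‖(R3+R4) = 7164 Ω, so V_mid = 13.5 × 7164/7494 = 12.91 V.
Stage 2 is itself unloaded: V_out = V_mid × R4/(R3+R4) = 12.91 × 8470/9150 = 11.9 V.

V_out ≈ 11.9 V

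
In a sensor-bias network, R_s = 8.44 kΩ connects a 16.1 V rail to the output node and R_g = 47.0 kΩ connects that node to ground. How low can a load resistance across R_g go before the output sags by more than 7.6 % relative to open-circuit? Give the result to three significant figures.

Output resistance R_th = R_s‖R_g = (8.44 × 47.0)/55.44 = 7.155 kΩ.
The fractional drop is R_th/(R_th + R_L); requiring this ≤ 0.0760 gives R_L ≥ R_th(1/0.0760 − 1) = 7.155 × 12.16 = 87.0 kΩ.

R_L(min) ≈ 87.0 kΩ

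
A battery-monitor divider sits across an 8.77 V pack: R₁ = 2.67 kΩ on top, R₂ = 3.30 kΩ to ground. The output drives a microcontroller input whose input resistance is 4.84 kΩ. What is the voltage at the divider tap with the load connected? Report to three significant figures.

The load sits in parallel with R₂: R₂‖R_L = (3.30 × 4.84) / (3.30 + 4.84) = 1.962 kΩ.
V_out = 8.77 × 1.962 / (2.67 + 1.962) = 8.77 × 1.962/4.632 = 3.71 V.
(Unloaded it would have been 4.85 V.)

V_out ≈ 3.71 V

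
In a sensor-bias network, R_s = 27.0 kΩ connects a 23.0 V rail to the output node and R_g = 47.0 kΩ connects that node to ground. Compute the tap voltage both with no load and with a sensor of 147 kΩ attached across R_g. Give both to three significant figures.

Unloaded: 14.6 V; loaded: 13.1 V

Open-circuit: V = 23.0 × 47.0/(27.0 + 47.0) = 14.6 V.
With the load, R_g becomes R_g‖R_L = 35.61 kΩ, so V = 23.0 × 35.61/62.61 = 13.1 V.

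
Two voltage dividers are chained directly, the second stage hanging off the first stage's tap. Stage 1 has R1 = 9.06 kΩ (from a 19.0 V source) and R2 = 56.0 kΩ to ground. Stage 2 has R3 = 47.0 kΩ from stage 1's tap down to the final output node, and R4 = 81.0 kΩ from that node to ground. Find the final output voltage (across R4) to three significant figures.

Stage 2 presents R3+R4 = 128.0 kΩ as a load on stage 1's tap.
Stage 1's lower leg becomes R2‖(R3+R4) = 38.96 kΩ, so V_mid = 19.0 × 38.96/48.02 = 15.41 V.
Stage 2 is itself unloaded: V_out = V_mid × R4/(R3+R4) = 15.41 × 81.0/128.0 = 9.75 V.

V_out ≈ 9.75 V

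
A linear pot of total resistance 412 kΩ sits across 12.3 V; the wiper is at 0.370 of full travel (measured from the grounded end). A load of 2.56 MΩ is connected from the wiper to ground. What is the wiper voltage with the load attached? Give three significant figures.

V ≈ 4.39 V

The wiper splits the pot into (1−α)R = 259.6 kΩ above and αR = 152.4 kΩ below.
Lower section ‖ load = 143.9 kΩ.
V_wiper = 12.3 × 143.9/(259.6 + 143.9) = 4.39 V.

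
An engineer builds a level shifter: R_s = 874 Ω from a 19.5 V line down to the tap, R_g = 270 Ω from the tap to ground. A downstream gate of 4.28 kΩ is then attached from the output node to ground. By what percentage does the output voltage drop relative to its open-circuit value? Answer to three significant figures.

4.60 %

The divider's output (Thévenin) resistance is R_s‖R_g = 206.3 Ω.
Fractional drop under load = R_th/(R_th + R_L) = 206.3 / (206.3 + 4280) = 0.04598.
So the output falls by 4.60 %.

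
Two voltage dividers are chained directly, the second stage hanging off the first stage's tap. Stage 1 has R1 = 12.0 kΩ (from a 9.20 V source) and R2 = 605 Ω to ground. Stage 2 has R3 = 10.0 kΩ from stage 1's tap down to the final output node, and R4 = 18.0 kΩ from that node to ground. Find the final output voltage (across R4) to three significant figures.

V_out ≈ 0.278 V

Stage 2 presents R3+R4 = 28000 Ω as a load on stage 1's tap.
Stage 1's lower leg becomes R2‖(R3+R4) = 592.2 Ω, so V_mid = 9.20 × 592.2/12590 = 0.4327 V.
Stage 2 is itself unloaded: V_out = V_mid × R4/(R3+R4) = 0.4327 × 18000/28000 = 0.278 V.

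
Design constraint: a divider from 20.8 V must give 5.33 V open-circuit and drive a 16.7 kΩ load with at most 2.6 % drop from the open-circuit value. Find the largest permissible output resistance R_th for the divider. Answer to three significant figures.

R_th ≤ 446 Ω

Loading drop = R_th/(R_th + R_L) ≤ 0.0260, so R_th ≤ R_L · ε/(1−ε) = 16.7 kΩ × 0.0260/0.9740 = 446 Ω.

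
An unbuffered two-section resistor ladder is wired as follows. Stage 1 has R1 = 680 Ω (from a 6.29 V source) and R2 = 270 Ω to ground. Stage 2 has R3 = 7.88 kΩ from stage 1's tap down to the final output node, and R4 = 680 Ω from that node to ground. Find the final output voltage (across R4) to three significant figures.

V_out ≈ 0.139 V

Stage 2 presents R3+R4 = 8560 Ω as a load on stage 1's tap.
Stage 1's lower leg becomes R2‖(R3+R4) = 261.7 Ω, so V_mid = 6.29 × 261.7/941.7 = 1.748 V.
Stage 2 is itself unloaded: V_out = V_mid × R4/(R3+R4) = 1.748 × 680/8560 = 0.139 V.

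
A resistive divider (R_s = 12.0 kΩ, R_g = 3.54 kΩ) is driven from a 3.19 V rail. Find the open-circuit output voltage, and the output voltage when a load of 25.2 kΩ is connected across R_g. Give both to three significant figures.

Unloaded: 0.727 V; loaded: 0.656 V

Open-circuit: V = 3.19 × 3.54/(12.0 + 3.54) = 0.727 V.
With the load, R_g becomes R_g‖R_L = 3.104 kΩ, so V = 3.19 × 3.104/15.10 = 0.656 V.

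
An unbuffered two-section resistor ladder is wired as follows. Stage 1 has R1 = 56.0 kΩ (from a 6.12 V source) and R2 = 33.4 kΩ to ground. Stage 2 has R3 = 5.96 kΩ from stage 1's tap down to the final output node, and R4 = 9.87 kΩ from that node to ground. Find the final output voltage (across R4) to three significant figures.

Stage 2 presents R3+R4 = 15.83 kΩ as a load on stage 1's tap.
Stage 1's lower leg becomes R2‖(R3+R4) = 10.74 kΩ, so V_mid = 6.12 × 10.74/66.74 = 0.9848 V.
Stage 2 is itself unloaded: V_out = V_mid × R4/(R3+R4) = 0.9848 × 9.87/15.83 = 0.614 V.

V_out ≈ 0.614 V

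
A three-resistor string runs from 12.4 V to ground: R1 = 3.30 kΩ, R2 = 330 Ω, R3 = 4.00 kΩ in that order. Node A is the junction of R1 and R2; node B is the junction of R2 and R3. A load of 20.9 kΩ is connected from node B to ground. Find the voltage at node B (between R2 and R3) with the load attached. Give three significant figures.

V ≈ 5.96 V

At node B, R3 is in parallel with the load: R3‖R_L = 3357 Ω.
Below node A the resistance is R2 + (R3‖R_L) = 3687 Ω, so V_A = 12.4 × 3687/6987 = 6.544 V.
Then V_B = V_A × (R3‖R_L)/(R2 + R3‖R_L) = 6.544 × 3357/3687 = 5.96 V.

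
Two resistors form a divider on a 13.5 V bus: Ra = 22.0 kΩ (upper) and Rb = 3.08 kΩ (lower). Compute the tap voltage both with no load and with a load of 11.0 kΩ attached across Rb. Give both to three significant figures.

Open-circuit: V = 13.5 × 3.08/(22.0 + 3.08) = 1.66 V.
With the load, Rb becomes Rb‖R_L = 2.406 kΩ, so V = 13.5 × 2.406/24.41 = 1.33 V.

Unloaded: 1.66 V; loaded: 1.33 V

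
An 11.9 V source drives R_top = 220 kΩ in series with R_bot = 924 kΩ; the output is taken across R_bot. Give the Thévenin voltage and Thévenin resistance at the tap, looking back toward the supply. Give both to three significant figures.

V_th is the open-circuit tap voltage: 11.9 × 924/(220 + 924) = 9.61 V.
With the supply zeroed, R_top and R_bot appear in parallel from the tap: R_th = R_top‖R_bot = (220 × 924)/1144 = 178 kΩ.

V_th = 9.61 V, R_th = 178 kΩ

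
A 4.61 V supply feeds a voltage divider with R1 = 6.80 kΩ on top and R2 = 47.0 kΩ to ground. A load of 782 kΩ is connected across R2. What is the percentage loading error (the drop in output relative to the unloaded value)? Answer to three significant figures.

The divider's output (Thévenin) resistance is R1‖R2 = 5.941 kΩ.
Fractional drop under load = R_th/(R_th + R_L) = 5.941 / (5.941 + 782) = 0.007539.
So the output falls by 0.754 %.

0.754 %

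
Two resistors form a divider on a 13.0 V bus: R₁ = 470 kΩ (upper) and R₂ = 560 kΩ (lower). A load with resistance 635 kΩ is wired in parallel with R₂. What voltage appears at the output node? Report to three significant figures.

The load sits in parallel with R₂: R₂‖R_L = (560 × 635) / (560 + 635) = 297.6 kΩ.
V_out = 13.0 × 297.6 / (470 + 297.6) = 13.0 × 297.6/767.6 = 5.04 V.

V_out ≈ 5.04 V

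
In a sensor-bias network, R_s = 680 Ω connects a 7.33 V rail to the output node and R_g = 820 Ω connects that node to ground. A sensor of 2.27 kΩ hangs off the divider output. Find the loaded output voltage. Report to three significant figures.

V_out ≈ 3.44 V

The load sits in parallel with R_g: R_g‖R_L = (820 × 2270) / (820 + 2270) = 602.4 Ω.
V_out = 7.33 × 602.4 / (680 + 602.4) = 7.33 × 602.4/1282 = 3.44 V.
(Unloaded it would have been 4.01 V.)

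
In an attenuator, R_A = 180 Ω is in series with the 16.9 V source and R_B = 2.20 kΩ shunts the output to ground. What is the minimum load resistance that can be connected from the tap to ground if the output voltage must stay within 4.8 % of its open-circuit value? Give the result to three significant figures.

R_L(min) ≈ 3.30 kΩ

Output resistance R_th = R_A‖R_B = (180 × 2200)/2380 = 166.4 Ω.
The fractional drop is R_th/(R_th + R_L); requiring this ≤ 0.0480 gives R_L ≥ R_th(1/0.0480 − 1) = 166.4 × 19.83 = 3.30 kΩ.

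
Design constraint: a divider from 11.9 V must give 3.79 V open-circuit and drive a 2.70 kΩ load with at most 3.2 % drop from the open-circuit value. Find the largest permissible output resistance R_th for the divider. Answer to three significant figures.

Loading drop = R_th/(R_th + R_L) ≤ 0.0320, so R_th ≤ R_L · ε/(1−ε) = 2.70 kΩ × 0.0320/0.9680 = 89.3 Ω.

R_th ≤ 89.3 Ω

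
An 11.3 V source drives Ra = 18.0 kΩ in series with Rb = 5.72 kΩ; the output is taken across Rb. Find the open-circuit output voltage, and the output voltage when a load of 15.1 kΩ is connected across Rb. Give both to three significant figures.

Open-circuit: V = 11.3 × 5.72/(18.0 + 5.72) = 2.72 V.
With the load, Rb becomes Rb‖R_L = 4.149 kΩ, so V = 11.3 × 4.149/22.15 = 2.12 V.

Unloaded: 2.72 V; loaded: 2.12 V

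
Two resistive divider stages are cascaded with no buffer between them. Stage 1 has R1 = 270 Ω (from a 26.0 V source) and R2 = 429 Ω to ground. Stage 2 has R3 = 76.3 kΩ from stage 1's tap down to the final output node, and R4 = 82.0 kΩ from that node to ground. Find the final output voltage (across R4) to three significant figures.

Stage 2 presents R3+R4 = 158300 Ω as a load on stage 1's tap.
Stage 1's lower leg becomes R2‖(R3+R4) = 427.8 Ω, so V_mid = 26.0 × 427.8/697.8 = 15.94 V.
Stage 2 is itself unloaded: V_out = V_mid × R4/(R3+R4) = 15.94 × 82000/158300 = 8.26 V.

V_out ≈ 8.26 V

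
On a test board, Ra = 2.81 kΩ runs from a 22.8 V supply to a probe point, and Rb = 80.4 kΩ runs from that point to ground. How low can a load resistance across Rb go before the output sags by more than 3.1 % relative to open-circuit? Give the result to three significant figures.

R_L(min) ≈ 84.9 kΩ

Output resistance R_th = Ra‖Rb = (2.81 × 80.4)/83.21 = 2.715 kΩ.
The fractional drop is R_th/(R_th + R_L); requiring this ≤ 0.0310 gives R_L ≥ R_th(1/0.0310 − 1) = 2.715 × 31.26 = 84.9 kΩ.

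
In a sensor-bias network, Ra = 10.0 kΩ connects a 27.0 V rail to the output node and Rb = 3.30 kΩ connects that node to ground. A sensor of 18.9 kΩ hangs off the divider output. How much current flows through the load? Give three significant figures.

Rb‖R_L = 2.809 kΩ; V_out = 27.0 × 2.809/12.81 = 5.922 V.
I_L = V_out / R_L = 5.922 / 18.9 kΩ = 0.313 mA.

I_L ≈ 0.313 mA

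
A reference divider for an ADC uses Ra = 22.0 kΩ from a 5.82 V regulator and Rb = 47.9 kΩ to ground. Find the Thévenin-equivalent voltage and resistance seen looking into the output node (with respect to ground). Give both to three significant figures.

V_th = 3.99 V, R_th = 15.1 kΩ

V_th is the open-circuit tap voltage: 5.82 × 47.9/(22.0 + 47.9) = 3.99 V.
With the supply zeroed, Ra and Rb appear in parallel from the tap: R_th = Ra‖Rb = (22.0 × 47.9)/69.90 = 15.1 kΩ.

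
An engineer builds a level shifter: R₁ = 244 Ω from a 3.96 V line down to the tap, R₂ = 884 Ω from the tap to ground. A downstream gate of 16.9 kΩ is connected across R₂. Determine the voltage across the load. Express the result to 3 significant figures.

V_out ≈ 3.07 V

The load sits in parallel with R₂: R₂‖R_L = (884 × 16900) / (884 + 16900) = 840.1 Ω.
V_out = 3.96 × 840.1 / (244 + 840.1) = 3.96 × 840.1/1084 = 3.07 V.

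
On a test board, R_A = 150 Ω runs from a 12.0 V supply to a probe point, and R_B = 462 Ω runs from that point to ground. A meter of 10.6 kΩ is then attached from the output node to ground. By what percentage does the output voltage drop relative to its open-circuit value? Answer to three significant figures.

1.06 %

The divider's output (Thévenin) resistance is R_A‖R_B = 113.2 Ω.
Fractional drop under load = R_th/(R_th + R_L) = 113.2 / (113.2 + 10600) = 0.01057.
So the output falls by 1.06 %.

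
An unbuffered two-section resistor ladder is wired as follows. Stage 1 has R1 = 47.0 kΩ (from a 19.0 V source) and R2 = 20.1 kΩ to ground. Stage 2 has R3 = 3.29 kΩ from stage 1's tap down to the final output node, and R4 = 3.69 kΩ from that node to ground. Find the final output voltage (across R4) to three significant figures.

Stage 2 presents R3+R4 = 6.980 kΩ as a load on stage 1's tap.
Stage 1's lower leg becomes R2‖(R3+R4) = 5.181 kΩ, so V_mid = 19.0 × 5.181/52.18 = 1.886 V.
Stage 2 is itself unloaded: V_out = V_mid × R4/(R3+R4) = 1.886 × 3.69/6.980 = 0.997 V.

V_out ≈ 0.997 V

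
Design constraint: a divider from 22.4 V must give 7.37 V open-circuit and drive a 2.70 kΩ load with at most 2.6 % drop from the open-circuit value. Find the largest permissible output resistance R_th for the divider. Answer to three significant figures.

Loading drop = R_th/(R_th + R_L) ≤ 0.0260, so R_th ≤ R_L · ε/(1−ε) = 2.70 kΩ × 0.0260/0.9740 = 72.1 Ω.
(Any R1, R2 with R2/(R1+R2) = 0.329 and R1‖R2 ≤ 72.1 Ω will meet the spec.)

R_th ≤ 72.1 Ω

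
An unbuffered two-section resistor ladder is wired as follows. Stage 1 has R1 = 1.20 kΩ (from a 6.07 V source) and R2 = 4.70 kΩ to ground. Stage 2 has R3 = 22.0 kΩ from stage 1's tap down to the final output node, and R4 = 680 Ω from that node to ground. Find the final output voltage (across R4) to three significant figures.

Stage 2 presents R3+R4 = 22680 Ω as a load on stage 1's tap.
Stage 1's lower leg becomes R2‖(R3+R4) = 3893 Ω, so V_mid = 6.07 × 3893/5093 = 4.640 V.
Stage 2 is itself unloaded: V_out = V_mid × R4/(R3+R4) = 4.640 × 680/22680 = 0.139 V.

V_out ≈ 0.139 V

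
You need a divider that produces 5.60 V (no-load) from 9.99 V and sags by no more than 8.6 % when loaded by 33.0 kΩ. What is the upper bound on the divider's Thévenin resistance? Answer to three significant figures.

Loading drop = R_th/(R_th + R_L) ≤ 0.0860, so R_th ≤ R_L · ε/(1−ε) = 33.0 kΩ × 0.0860/0.9140 = 3.11 kΩ.

R_th ≤ 3.11 kΩ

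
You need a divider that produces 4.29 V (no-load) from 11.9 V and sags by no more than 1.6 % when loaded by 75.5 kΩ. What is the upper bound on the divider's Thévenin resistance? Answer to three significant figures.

R_th ≤ 1.23 kΩ

Loading drop = R_th/(R_th + R_L) ≤ 0.0160, so R_th ≤ R_L · ε/(1−ε) = 75.5 kΩ × 0.0160/0.9840 = 1.23 kΩ.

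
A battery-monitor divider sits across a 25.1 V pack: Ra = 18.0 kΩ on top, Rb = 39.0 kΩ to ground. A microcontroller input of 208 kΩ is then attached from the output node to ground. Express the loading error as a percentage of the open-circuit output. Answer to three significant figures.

The divider's output (Thévenin) resistance is Ra‖Rb = 12.32 kΩ.
Fractional drop under load = R_th/(R_th + R_L) = 12.32 / (12.32 + 208) = 0.05590.
So the output falls by 5.59 %.

5.59 %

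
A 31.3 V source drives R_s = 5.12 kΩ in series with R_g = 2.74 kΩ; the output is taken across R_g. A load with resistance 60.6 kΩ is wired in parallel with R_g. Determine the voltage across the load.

The load sits in parallel with R_g: R_g‖R_L = (2.74 × 60.6) / (2.74 + 60.6) = 2.621 kΩ.
V_out = 31.3 × 2.621 / (5.12 + 2.621) = 31.3 × 2.621/7.741 = 10.6 V.

V_out ≈ 10.6 V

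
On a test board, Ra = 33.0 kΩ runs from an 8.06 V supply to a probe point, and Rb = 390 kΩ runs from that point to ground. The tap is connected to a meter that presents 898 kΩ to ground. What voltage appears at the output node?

The load sits in parallel with Rb: Rb‖R_L = (390 × 898) / (390 + 898) = 271.9 kΩ.
V_out = 8.06 × 271.9 / (33.0 + 271.9) = 8.06 × 271.9/304.9 = 7.19 V.

V_out ≈ 7.19 V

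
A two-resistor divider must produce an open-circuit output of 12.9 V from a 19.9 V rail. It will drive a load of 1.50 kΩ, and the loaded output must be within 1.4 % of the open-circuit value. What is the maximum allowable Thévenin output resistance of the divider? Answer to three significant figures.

R_th ≤ 21.3 Ω

Loading drop = R_th/(R_th + R_L) ≤ 0.0140, so R_th ≤ R_L · ε/(1−ε) = 1.50 kΩ × 0.0140/0.9860 = 21.3 Ω.
(Any R1, R2 with R2/(R1+R2) = 0.648 and R1‖R2 ≤ 21.3 Ω will meet the spec.)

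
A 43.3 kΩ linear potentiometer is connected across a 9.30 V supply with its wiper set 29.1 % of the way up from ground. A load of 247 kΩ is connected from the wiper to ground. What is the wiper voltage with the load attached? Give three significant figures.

The wiper splits the pot into (1−α)R = 30.70 kΩ above and αR = 12.60 kΩ below.
Lower section ‖ load = 11.99 kΩ.
V_wiper = 9.30 × 11.99/(30.70 + 11.99) = 2.61 V.

V ≈ 2.61 V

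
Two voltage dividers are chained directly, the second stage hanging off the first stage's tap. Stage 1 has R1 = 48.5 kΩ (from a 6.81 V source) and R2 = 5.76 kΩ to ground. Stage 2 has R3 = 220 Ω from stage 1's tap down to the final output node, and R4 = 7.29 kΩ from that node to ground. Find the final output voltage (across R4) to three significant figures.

Stage 2 presents R3+R4 = 7510 Ω as a load on stage 1's tap.
Stage 1's lower leg becomes R2‖(R3+R4) = 3260 Ω, so V_mid = 6.81 × 3260/51760 = 0.4289 V.
Stage 2 is itself unloaded: V_out = V_mid × R4/(R3+R4) = 0.4289 × 7290/7510 = 0.416 V.

V_out ≈ 0.416 V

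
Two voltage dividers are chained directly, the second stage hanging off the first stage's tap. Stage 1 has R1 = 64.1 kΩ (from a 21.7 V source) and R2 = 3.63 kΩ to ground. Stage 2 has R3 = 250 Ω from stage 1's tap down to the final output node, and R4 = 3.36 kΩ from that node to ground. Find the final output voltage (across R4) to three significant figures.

V_out ≈ 0.555 V

Stage 2 presents R3+R4 = 3610 Ω as a load on stage 1's tap.
Stage 1's lower leg becomes R2‖(R3+R4) = 1810 Ω, so V_mid = 21.7 × 1810/65910 = 0.5959 V.
Stage 2 is itself unloaded: V_out = V_mid × R4/(R3+R4) = 0.5959 × 3360/3610 = 0.555 V.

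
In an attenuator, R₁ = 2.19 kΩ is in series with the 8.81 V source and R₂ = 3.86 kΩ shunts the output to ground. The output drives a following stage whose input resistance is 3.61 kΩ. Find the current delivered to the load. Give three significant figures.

I_L ≈ 1.12 mA

R₂‖R_L = 1.865 kΩ; V_out = 8.81 × 1.865/4.055 = 4.052 V.
I_L = V_out / R_L = 4.052 / 3.61 kΩ = 1.12 mA.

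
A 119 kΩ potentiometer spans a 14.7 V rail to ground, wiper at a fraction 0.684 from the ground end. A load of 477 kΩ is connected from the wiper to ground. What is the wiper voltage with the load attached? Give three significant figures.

The wiper splits the pot into (1−α)R = 37.60 kΩ above and αR = 81.40 kΩ below.
Lower section ‖ load = 69.53 kΩ.
V_wiper = 14.7 × 69.53/(37.60 + 69.53) = 9.54 V.

V ≈ 9.54 V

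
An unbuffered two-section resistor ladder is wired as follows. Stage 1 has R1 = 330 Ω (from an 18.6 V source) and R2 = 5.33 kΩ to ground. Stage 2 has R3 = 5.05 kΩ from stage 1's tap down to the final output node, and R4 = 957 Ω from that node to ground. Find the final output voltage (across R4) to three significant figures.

V_out ≈ 2.65 V

Stage 2 presents R3+R4 = 6007 Ω as a load on stage 1's tap.
Stage 1's lower leg becomes R2‖(R3+R4) = 2824 Ω, so V_mid = 18.6 × 2824/3154 = 16.65 V.
Stage 2 is itself unloaded: V_out = V_mid × R4/(R3+R4) = 16.65 × 957/6007 = 2.65 V.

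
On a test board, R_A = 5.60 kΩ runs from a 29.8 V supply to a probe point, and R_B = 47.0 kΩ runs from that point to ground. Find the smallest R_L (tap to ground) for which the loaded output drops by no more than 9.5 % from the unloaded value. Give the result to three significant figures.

Output resistance R_th = R_A‖R_B = (5.60 × 47.0)/52.60 = 5.004 kΩ.
The fractional drop is R_th/(R_th + R_L); requiring this ≤ 0.0950 gives R_L ≥ R_th(1/0.0950 − 1) = 5.004 × 9.526 = 47.7 kΩ.

R_L(min) ≈ 47.7 kΩ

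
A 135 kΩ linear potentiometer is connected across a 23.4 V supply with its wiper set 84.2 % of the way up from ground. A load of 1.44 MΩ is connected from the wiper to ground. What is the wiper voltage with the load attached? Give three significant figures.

V ≈ 19.5 V

The wiper splits the pot into (1−α)R = 21.33 kΩ above and αR = 113.7 kΩ below.
Lower section ‖ load = 105.4 kΩ.
V_wiper = 23.4 × 105.4/(21.33 + 105.4) = 19.5 V.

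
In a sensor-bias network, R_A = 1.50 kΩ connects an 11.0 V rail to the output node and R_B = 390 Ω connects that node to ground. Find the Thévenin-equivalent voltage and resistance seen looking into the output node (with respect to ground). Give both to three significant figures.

V_th is the open-circuit tap voltage: 11.0 × 390/(1500 + 390) = 2.27 V.
With the supply zeroed, R_A and R_B appear in parallel from the tap: R_th = R_A‖R_B = (1500 × 390)/1890 = 310 Ω.

V_th = 2.27 V, R_th = 310 Ω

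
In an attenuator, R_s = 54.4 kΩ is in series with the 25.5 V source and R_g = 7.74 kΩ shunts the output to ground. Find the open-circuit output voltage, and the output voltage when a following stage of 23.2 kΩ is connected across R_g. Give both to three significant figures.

Unloaded: 3.18 V; loaded: 2.46 V

Open-circuit: V = 25.5 × 7.74/(54.4 + 7.74) = 3.18 V.
With the load, R_g becomes R_g‖R_L = 5.804 kΩ, so V = 25.5 × 5.804/60.20 = 2.46 V.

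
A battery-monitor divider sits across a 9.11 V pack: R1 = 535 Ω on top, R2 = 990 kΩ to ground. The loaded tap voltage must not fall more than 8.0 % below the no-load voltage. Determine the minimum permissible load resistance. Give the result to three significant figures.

Output resistance R_th = R1‖R2 = (535 × 990000)/990500 = 534.7 Ω.
The fractional drop is R_th/(R_th + R_L); requiring this ≤ 0.0800 gives R_L ≥ R_th(1/0.0800 − 1) = 534.7 × 11.50 = 6.15 kΩ.

R_L(min) ≈ 6.15 kΩ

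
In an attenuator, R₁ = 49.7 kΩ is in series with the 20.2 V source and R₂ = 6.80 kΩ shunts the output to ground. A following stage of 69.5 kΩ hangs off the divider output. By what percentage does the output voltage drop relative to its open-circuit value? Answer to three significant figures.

The divider's output (Thévenin) resistance is R₁‖R₂ = 5.982 kΩ.
Fractional drop under load = R_th/(R_th + R_L) = 5.982 / (5.982 + 69.5) = 0.07925.
So the output falls by 7.92 %.

7.92 %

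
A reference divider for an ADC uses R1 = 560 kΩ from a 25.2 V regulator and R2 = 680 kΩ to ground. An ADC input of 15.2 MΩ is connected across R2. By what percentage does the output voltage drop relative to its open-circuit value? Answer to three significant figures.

The divider's output (Thévenin) resistance is R1‖R2 = 307.1 kΩ.
Fractional drop under load = R_th/(R_th + R_L) = 307.1 / (307.1 + 15200) = 0.01980.
So the output falls by 1.98 %.

1.98 %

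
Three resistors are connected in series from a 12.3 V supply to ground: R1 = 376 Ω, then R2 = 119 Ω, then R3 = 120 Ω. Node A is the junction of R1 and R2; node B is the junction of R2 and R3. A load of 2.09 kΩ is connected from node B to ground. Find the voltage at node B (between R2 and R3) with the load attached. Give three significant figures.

At node B, R3 is in parallel with the load: R3‖R_L = 113.5 Ω.
Below node A the resistance is R2 + (R3‖R_L) = 232.5 Ω, so V_A = 12.3 × 232.5/608.5 = 4.699 V.
Then V_B = V_A × (R3‖R_L)/(R2 + R3‖R_L) = 4.699 × 113.5/232.5 = 2.29 V.

V ≈ 2.29 V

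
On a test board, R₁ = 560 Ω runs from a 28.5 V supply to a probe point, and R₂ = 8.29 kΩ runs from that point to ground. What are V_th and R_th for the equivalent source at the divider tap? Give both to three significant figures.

V_th is the open-circuit tap voltage: 28.5 × 8290/(560 + 8290) = 26.7 V.
With the supply zeroed, R₁ and R₂ appear in parallel from the tap: R_th = R₁‖R₂ = (560 × 8290)/8850 = 525 Ω.

V_th = 26.7 V, R_th = 525 Ω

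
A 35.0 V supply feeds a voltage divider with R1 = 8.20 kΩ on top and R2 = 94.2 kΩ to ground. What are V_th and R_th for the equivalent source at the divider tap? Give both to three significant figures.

V_th = 32.2 V, R_th = 7.54 kΩ

V_th is the open-circuit tap voltage: 35.0 × 94.2/(8.20 + 94.2) = 32.2 V.
With the supply zeroed, R1 and R2 appear in parallel from the tap: R_th = R1‖R2 = (8.20 × 94.2)/102.4 = 7.54 kΩ.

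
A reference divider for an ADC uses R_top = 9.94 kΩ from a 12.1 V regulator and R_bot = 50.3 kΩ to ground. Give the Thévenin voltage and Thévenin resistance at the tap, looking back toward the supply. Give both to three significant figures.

V_th is the open-circuit tap voltage: 12.1 × 50.3/(9.94 + 50.3) = 10.1 V.
With the supply zeroed, R_top and R_bot appear in parallel from the tap: R_th = R_top‖R_bot = (9.94 × 50.3)/60.24 = 8.30 kΩ.

V_th = 10.1 V, R_th = 8.30 kΩ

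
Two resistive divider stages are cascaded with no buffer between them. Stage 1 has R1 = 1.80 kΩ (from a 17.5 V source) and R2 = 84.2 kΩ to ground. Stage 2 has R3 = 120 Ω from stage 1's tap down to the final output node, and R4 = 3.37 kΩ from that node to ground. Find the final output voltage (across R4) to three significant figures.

Stage 2 presents R3+R4 = 3490 Ω as a load on stage 1's tap.
Stage 1's lower leg becomes R2‖(R3+R4) = 3351 Ω, so V_mid = 17.5 × 3351/5151 = 11.38 V.
Stage 2 is itself unloaded: V_out = V_mid × R4/(R3+R4) = 11.38 × 3370/3490 = 11.0 V.

V_out ≈ 11.0 V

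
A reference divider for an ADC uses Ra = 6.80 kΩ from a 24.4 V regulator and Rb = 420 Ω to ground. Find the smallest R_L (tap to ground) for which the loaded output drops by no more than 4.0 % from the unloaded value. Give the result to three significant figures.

Output resistance R_th = Ra‖Rb = (6800 × 420)/7220 = 395.6 Ω.
The fractional drop is R_th/(R_th + R_L); requiring this ≤ 0.0400 gives R_L ≥ R_th(1/0.0400 − 1) = 395.6 × 24.00 = 9.49 kΩ.

R_L(min) ≈ 9.49 kΩ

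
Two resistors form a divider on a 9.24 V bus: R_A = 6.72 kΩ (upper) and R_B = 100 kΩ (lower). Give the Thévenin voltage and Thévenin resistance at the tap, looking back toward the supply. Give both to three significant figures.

V_th is the open-circuit tap voltage: 9.24 × 100/(6.72 + 100) = 8.66 V.
With the supply zeroed, R_A and R_B appear in parallel from the tap: R_th = R_A‖R_B = (6.72 × 100)/106.7 = 6.30 kΩ.

V_th = 8.66 V, R_th = 6.30 kΩ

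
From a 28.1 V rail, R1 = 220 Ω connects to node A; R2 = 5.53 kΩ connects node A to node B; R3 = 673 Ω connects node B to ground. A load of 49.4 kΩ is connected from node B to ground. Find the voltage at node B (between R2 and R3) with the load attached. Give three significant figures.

V ≈ 2.91 V

At node B, R3 is in parallel with the load: R3‖R_L = 664.0 Ω.
Below node A the resistance is R2 + (R3‖R_L) = 6194 Ω, so V_A = 28.1 × 6194/6414 = 27.14 V.
Then V_B = V_A × (R3‖R_L)/(R2 + R3‖R_L) = 27.14 × 664.0/6194 = 2.91 V.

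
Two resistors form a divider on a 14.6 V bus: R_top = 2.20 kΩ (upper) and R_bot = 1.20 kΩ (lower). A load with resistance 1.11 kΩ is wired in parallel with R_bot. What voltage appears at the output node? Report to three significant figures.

The load sits in parallel with R_bot: R_bot‖R_L = (1.20 × 1.11) / (1.20 + 1.11) = 0.5766 kΩ.
V_out = 14.6 × 0.5766 / (2.20 + 0.5766) = 14.6 × 0.5766/2.777 = 3.03 V.

V_out ≈ 3.03 V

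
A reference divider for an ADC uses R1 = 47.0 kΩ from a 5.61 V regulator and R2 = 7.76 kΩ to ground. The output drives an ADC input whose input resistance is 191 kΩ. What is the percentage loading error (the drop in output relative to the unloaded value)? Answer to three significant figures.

The divider's output (Thévenin) resistance is R1‖R2 = 6.660 kΩ.
Fractional drop under load = R_th/(R_th + R_L) = 6.660 / (6.660 + 191) = 0.03370.
So the output falls by 3.37 %.

3.37 %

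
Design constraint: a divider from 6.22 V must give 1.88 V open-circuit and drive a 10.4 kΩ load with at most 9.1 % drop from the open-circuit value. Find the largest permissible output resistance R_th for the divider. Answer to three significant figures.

Loading drop = R_th/(R_th + R_L) ≤ 0.0910, so R_th ≤ R_L · ε/(1−ε) = 10.4 kΩ × 0.0910/0.9090 = 1.04 kΩ.
(Any R1, R2 with R2/(R1+R2) = 0.302 and R1‖R2 ≤ 1.04 kΩ will meet the spec.)

R_th ≤ 1.04 kΩ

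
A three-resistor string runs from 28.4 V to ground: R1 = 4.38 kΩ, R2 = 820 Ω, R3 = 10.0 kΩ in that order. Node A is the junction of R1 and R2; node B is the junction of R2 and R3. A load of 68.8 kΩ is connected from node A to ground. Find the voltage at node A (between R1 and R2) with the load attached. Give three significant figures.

V ≈ 19.3 V

Below node A the series string R2+R3 = 10820 Ω sits in parallel with the 68800 Ω load: 9350 Ω.
V_A = 28.4 × 9350/(4380 + 9350) = 19.3 V.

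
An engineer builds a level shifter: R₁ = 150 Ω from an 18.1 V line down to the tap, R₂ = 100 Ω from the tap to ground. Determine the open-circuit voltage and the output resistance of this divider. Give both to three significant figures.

V_th = 7.24 V, R_th = 60.0 Ω

V_th is the open-circuit tap voltage: 18.1 × 100/(150 + 100) = 7.24 V.
With the supply zeroed, R₁ and R₂ appear in parallel from the tap: R_th = R₁‖R₂ = (150 × 100)/250.0 = 60.0 Ω.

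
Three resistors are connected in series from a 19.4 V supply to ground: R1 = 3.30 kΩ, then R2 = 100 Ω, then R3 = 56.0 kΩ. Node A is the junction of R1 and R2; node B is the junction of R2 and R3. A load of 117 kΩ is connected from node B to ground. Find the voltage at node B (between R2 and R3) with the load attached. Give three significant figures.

V ≈ 17.8 V

At node B, R3 is in parallel with the load: R3‖R_L = 37870 Ω.
Below node A the resistance is R2 + (R3‖R_L) = 37970 Ω, so V_A = 19.4 × 37970/41270 = 17.85 V.
Then V_B = V_A × (R3‖R_L)/(R2 + R3‖R_L) = 17.85 × 37870/37970 = 17.8 V.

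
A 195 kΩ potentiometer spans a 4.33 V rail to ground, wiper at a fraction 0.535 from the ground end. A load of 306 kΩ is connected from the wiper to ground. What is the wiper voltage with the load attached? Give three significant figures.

The wiper splits the pot into (1−α)R = 90.67 kΩ above and αR = 104.3 kΩ below.
Lower section ‖ load = 77.80 kΩ.
V_wiper = 4.33 × 77.80/(90.67 + 77.80) = 2.00 V.

V ≈ 2.00 V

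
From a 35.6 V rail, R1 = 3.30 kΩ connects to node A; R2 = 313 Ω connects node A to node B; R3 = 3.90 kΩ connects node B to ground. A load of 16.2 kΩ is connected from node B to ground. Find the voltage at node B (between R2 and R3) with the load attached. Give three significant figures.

V ≈ 16.6 V

At node B, R3 is in parallel with the load: R3‖R_L = 3143 Ω.
Below node A the resistance is R2 + (R3‖R_L) = 3456 Ω, so V_A = 35.6 × 3456/6756 = 18.21 V.
Then V_B = V_A × (R3‖R_L)/(R2 + R3‖R_L) = 18.21 × 3143/3456 = 16.6 V.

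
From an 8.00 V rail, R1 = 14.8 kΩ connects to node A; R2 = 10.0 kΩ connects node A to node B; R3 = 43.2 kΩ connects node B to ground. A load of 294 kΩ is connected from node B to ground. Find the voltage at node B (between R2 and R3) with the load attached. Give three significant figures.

At node B, R3 is in parallel with the load: R3‖R_L = 37.67 kΩ.
Below node A the resistance is R2 + (R3‖R_L) = 47.67 kΩ, so V_A = 8.00 × 47.67/62.47 = 6.105 V.
Then V_B = V_A × (R3‖R_L)/(R2 + R3‖R_L) = 6.105 × 37.67/47.67 = 4.82 V.

V ≈ 4.82 V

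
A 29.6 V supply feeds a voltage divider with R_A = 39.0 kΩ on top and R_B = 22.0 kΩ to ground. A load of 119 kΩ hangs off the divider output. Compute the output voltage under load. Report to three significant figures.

The load sits in parallel with R_B: R_B‖R_L = (22.0 × 119) / (22.0 + 119) = 18.57 kΩ.
V_out = 29.6 × 18.57 / (39.0 + 18.57) = 29.6 × 18.57/57.57 = 9.55 V.
(Unloaded it would have been 10.7 V.)

V_out ≈ 9.55 V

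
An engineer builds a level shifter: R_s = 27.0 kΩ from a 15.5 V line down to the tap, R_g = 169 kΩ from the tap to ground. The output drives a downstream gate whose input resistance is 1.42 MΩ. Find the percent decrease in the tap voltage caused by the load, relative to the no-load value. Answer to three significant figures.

1.61 %

The divider's output (Thévenin) resistance is R_s‖R_g = 23.28 kΩ.
Fractional drop under load = R_th/(R_th + R_L) = 23.28 / (23.28 + 1420) = 0.01613.
So the output falls by 1.61 %.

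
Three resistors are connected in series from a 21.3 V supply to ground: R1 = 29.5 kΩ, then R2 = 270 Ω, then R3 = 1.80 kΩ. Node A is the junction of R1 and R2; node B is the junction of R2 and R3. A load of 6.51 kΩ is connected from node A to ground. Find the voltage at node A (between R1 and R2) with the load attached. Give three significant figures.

V ≈ 1.08 V

Below node A the series string R2+R3 = 2070 Ω sits in parallel with the 6510 Ω load: 1571 Ω.
V_A = 21.3 × 1571/(29500 + 1571) = 1.08 V.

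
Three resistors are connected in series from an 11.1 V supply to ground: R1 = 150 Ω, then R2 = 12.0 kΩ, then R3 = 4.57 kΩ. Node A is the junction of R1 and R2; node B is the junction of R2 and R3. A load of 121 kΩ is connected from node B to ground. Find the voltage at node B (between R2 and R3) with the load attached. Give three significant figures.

At node B, R3 is in parallel with the load: R3‖R_L = 4404 Ω.
Below node A the resistance is R2 + (R3‖R_L) = 16400 Ω, so V_A = 11.1 × 16400/16550 = 11.00 V.
Then V_B = V_A × (R3‖R_L)/(R2 + R3‖R_L) = 11.00 × 4404/16400 = 2.95 V.

V ≈ 2.95 V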